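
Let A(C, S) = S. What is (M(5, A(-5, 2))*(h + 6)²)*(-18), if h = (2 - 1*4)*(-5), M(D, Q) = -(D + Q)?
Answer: 32256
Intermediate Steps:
M(D, Q) = -D - Q
h = 10 (h = (2 - 4)*(-5) = -2*(-5) = 10)
(M(5, A(-5, 2))*(h + 6)²)*(-18) = ((-1*5 - 1*2)*(10 + 6)²)*(-18) = ((-5 - 2)*16²)*(-18) = -7*256*(-18) = -1792*(-18) = 32256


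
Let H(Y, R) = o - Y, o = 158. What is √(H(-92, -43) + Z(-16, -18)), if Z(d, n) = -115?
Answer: 3*√15 ≈ 11.619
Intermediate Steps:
H(Y, R) = 158 - Y
√(H(-92, -43) + Z(-16, -18)) = √((158 - 1*(-92)) - 115) = √((158 + 92) - 115) = √(250 - 115) = √135 = 3*√15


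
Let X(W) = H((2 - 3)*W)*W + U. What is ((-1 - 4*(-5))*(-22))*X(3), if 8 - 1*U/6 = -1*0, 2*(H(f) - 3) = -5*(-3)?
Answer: -33231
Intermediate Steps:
H(f) = 21/2 (H(f) = 3 + (-5*(-3))/2 = 3 + (½)*15 = 3 + 15/2 = 21/2)
U = 48 (U = 48 - (-6)*0 = 48 - 6*0 = 48 + 0 = 48)
X(W) = 48 + 21*W/2 (X(W) = 21*W/2 + 48 = 48 + 21*W/2)
((-1 - 4*(-5))*(-22))*X(3) = ((-1 - 4*(-5))*(-22))*(48 + (21/2)*3) = ((-1 + 20)*(-22))*(48 + 63/2) = (19*(-22))*(159/2) = -418*159/2 = -33231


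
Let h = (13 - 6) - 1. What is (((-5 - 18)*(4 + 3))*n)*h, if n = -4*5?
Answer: 19320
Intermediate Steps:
h = 6 (h = 7 - 1 = 6)
n = -20
(((-5 - 18)*(4 + 3))*n)*h = (((-5 - 18)*(4 + 3))*(-20))*6 = (-23*7*(-20))*6 = -161*(-20)*6 = 3220*6 = 19320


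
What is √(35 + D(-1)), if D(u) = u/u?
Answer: 6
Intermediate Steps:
D(u) = 1
√(35 + D(-1)) = √(35 + 1) = √36 = 6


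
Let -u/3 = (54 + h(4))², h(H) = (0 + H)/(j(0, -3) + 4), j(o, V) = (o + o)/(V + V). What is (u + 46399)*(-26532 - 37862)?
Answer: -2403441656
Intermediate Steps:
j(o, V) = o/V (j(o, V) = (2*o)/((2*V)) = (2*o)*(1/(2*V)) = o/V)
h(H) = H/4 (h(H) = (0 + H)/(0/(-3) + 4) = H/(0*(-⅓) + 4) = H/(0 + 4) = H/4)
u = -9075 (u = -3*(54 + (¼)*4)² = -3*(54 + 1)² = -3*55² = -3*3025 = -9075)
(u + 46399)*(-26532 - 37862) = (-9075 + 46399)*(-26532 - 37862) = 37324*(-64394) = -2403441656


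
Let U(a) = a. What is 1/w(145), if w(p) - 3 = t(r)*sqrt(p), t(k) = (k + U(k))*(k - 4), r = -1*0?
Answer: 1/3 ≈ 0.33333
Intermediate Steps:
r = 0
t(k) = 2*k*(-4 + k) (t(k) = (k + k)*(k - 4) = (2*k)*(-4 + k) = 2*k*(-4 + k))
w(p) = 3 (w(p) = 3 + (2*0*(-4 + 0))*sqrt(p) = 3 + (2*0*(-4))*sqrt(p) = 3 + 0*sqrt(p) = 3 + 0 = 3)
1/w(145) = 1/3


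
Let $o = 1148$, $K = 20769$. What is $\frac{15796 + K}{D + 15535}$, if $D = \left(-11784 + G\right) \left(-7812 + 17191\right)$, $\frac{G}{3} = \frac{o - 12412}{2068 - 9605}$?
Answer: $- \frac{275590405}{832571316569} \approx -0.00033101$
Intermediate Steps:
$G = \frac{33792}{7537}$ ($G = 3 \frac{1148 - 12412}{2068 - 9605} = 3 \left(- \frac{11264}{-7537}\right) = 3 \left(\left(-11264\right) \left(- \frac{1}{7537}\right)\right) = 3 \cdot \frac{11264}{7537} = \frac{33792}{7537} \approx 4.4835$)
$D = - \frac{832688403864}{7537}$ ($D = \left(-11784 + \frac{33792}{7537}\right) \left(-7812 + 17191\right) = \left(- \frac{88782216}{7537}\right) 9379 = - \frac{832688403864}{7537} \approx -1.1048 \cdot 10^{8}$)
$\frac{15796 + K}{D + 15535} = \frac{15796 + 20769}{- \frac{832688403864}{7537} + 15535} = \frac{36565}{- \frac{832571316569}{7537}} = 36565 \left(- \frac{7537}{832571316569}\right) = - \frac{275590405}{832571316569}$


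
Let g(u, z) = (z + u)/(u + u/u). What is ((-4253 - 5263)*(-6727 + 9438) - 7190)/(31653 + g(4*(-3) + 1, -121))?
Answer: -129025330/158331 ≈ -814.91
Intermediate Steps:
g(u, z) = (u + z)/(1 + u) (g(u, z) = (u + z)/(u + 1) = (u + z)/(1 + u))
((-4253 - 5263)*(-6727 + 9438) - 7190)/(31653 + g(4*(-3) + 1, -121)) = ((-4253 - 5263)*(-6727 + 9438) - 7190)/(31653 + ((4*(-3) + 1) - 121)/(1 + (4*(-3) + 1))) = (-9516*2711 - 7190)/(31653 + ((-12 + 1) - 121)/(1 + (-12 + 1))) = (-25797876 - 7190)/(31653 + (-11 - 121)/(1 - 11)) = -25805066/(31653 - 132/(-10)) = -25805066/(31653 - 1/10*(-132)) = -25805066/(31653 + 66/5) = -25805066/158331/5 = -25805066*5/158331 = -129025330/158331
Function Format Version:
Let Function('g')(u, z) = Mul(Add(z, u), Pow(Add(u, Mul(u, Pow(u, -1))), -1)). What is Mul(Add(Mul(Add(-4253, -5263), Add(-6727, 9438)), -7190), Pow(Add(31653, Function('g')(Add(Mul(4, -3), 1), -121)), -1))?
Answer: Rational(-129025330, 158331) ≈ -814.91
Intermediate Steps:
Function('g')(u, z) = Mul(Pow(Add(1, u), -1), Add(u, z)) (Function('g')(u, z) = Mul(Add(u, z), Pow(Add(u, 1), -1)) = Mul(Add(u, z), Pow(Add(1, u), -1)) = Mul(Pow(Add(1, u), -1), Add(u, z)))
Mul(Add(Mul(Add(-4253, -5263), Add(-6727, 9438)), -7190), Pow(Add(31653, Function('g')(Add(Mul(4, -3), 1), -121)), -1)) = Mul(Add(Mul(Add(-4253, -5263), Add(-6727, 9438)), -7190), Pow(Add(31653, Mul(Pow(Add(1, Add(Mul(4, -3), 1)), -1), Add(Add(Mul(4, -3), 1), -121))), -1)) = Mul(Add(Mul(-9516, 2711), -7190), Pow(Add(31653, Mul(Pow(Add(1, Add(-12, 1)), -1), Add(Add(-12, 1), -121))), -1)) = Mul(Add(-25797876, -7190), Pow(Add(31653, Mul(Pow(Add(1, -11), -1), Add(-11, -121))), -1)) = Mul(-25805066, Pow(Add(31653, Mul(Pow(-10, -1), -132)), -1)) = Mul(-25805066, Pow(Add(31653, Mul(Rational(-1, 10), -132)), -1)) = Mul(-25805066, Pow(Add(31653, Rational(66, 5)), -1)) = Mul(-25805066, Pow(Rational(158331, 5), -1)) = Mul(-25805066, Rational(5, 158331)) = Rational(-129025330, 158331)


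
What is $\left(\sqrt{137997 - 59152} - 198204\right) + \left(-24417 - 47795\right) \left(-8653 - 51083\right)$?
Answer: $4313457828 + \sqrt{78845} \approx 4.3135 \cdot 10^{9}$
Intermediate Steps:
$\left(\sqrt{137997 - 59152} - 198204\right) + \left(-24417 - 47795\right) \left(-8653 - 51083\right) = \left(\sqrt{78845} - 198204\right) - -4313656032 = \left(-198204 + \sqrt{78845}\right) + 4313656032 = 4313457828 + \sqrt{78845}$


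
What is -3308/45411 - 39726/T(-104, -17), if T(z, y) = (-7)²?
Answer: -1804159478/2225139 ≈ -810.81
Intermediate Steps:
T(z, y) = 49
-3308/45411 - 39726/T(-104, -17) = -3308/45411 - 39726/49 = -1804159478/2225139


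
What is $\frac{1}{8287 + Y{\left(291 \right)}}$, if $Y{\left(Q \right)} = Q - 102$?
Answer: $\frac{1}{8476} \approx 0.00011798$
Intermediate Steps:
$Y{\left(Q \right)} = -102 + Q$
$\frac{1}{8287 + Y{\left(291 \right)}} = \frac{1}{8287 + \left(-102 + 291\right)} = \frac{1}{8287 + 189} = \frac{1}{8476}$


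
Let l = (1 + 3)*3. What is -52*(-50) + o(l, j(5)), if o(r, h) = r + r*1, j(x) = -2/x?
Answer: 2624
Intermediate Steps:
l = 12 (l = 4*3 = 12)
o(r, h) = 2*r (o(r, h) = r + r = 2*r)
-52*(-50) + o(l, j(5)) = -52*(-50) + 2*12 = 2600 + 24 = 2624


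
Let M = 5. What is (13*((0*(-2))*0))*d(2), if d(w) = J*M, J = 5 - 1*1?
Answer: 0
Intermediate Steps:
J = 4 (J = 5 - 1 = 4)
d(w) = 20 (d(w) = 4*5 = 20)
(13*((0*(-2))*0))*d(2) = (13*((0*(-2))*0))*20 = (13*(0*0))*20 = (13*0)*20 = 0*20 = 0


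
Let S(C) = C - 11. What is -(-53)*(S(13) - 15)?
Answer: -689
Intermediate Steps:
S(C) = -11 + C
-(-53)*(S(13) - 15) = -(-53)*((-11 + 13) - 15) = -(-53)*(2 - 15) = -(-53)*(-13) = -1*689 = -689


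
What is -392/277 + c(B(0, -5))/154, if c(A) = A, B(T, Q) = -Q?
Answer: -58983/42658 ≈ -1.3827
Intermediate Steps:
-392/277 + c(B(0, -5))/154 = -392/277 - 1*(-5)/154 = -392*1/277 + 5*(1/154) = -392/277 + 5/154 = -58983/42658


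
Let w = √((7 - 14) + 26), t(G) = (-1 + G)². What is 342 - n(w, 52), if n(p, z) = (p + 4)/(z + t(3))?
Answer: 4787/14 - √19/56 ≈ 341.85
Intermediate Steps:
w = √19 (w = √(-7 + 26) = √19 ≈ 4.3589)
n(p, z) = (4 + p)/(4 + z) (n(p, z) = (p + 4)/(z + (-1 + 3)²) = (4 + p)/(z + 2²) = (4 + p)/(z + 4) = (4 + p)/(4 + z))
342 - n(w, 52) = 342 - (4 + √19)/(4 + 52) = 342 - (4 + √19)/56 = 342 - (1/14 + √19/56) = 342 + (-1/14 - √19/56) = 4787/14 - √19/56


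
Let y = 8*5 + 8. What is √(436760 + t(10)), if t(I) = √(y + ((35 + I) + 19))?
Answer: 2*√(109190 + √7) ≈ 660.89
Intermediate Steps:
y = 48 (y = 40 + 8 = 48)
t(I) = √(102 + I) (t(I) = √(48 + ((35 + I) + 19)) = √(48 + (54 + I)) = √(102 + I))
√(436760 + t(10)) = √(436760 + √(102 + 10)) = √(436760 + √112) = √(436760 + 4*√7)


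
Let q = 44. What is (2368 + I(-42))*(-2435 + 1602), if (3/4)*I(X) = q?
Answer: -6064240/3 ≈ -2.0214e+6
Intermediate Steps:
I(X) = 176/3 (I(X) = (4/3)*44 = 176/3)
(2368 + I(-42))*(-2435 + 1602) = (2368 + 176/3)*(-2435 + 1602) = (7280/3)*(-833) = -6064240/3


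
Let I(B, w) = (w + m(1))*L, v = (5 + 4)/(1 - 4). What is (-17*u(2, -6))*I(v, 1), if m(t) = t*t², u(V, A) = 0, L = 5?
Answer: 0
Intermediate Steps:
m(t) = t³
v = -3 (v = 9/(-3) = 9*(-⅓) = -3)
I(B, w) = 5 + 5*w (I(B, w) = (w + 1³)*5 = (w + 1)*5 = (1 + w)*5 = 5 + 5*w)
(-17*u(2, -6))*I(v, 1) = (-17*0)*(5 + 5*1) = 0*(5 + 5) = 0*10 = 0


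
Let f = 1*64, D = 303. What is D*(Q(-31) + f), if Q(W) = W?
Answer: 9999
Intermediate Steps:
f = 64
D*(Q(-31) + f) = 303*(-31 + 64) = 303*33 = 9999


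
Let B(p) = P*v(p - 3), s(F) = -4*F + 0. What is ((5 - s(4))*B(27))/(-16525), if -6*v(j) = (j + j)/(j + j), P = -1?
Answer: -7/33050 ≈ -0.00021180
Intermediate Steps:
v(j) = -⅙ (v(j) = -(j + j)/(6*(j + j)) = -2*j/(6*(2*j)) = -2*j*1/(2*j)/6 = -⅙*1 = -⅙)
s(F) = -4*F
B(p) = ⅙ (B(p) = -1*(-⅙) = ⅙)
((5 - s(4))*B(27))/(-16525) = ((5 - (-4)*4)*(⅙))/(-16525) = ((5 - 1*(-16))*(⅙))*(-1/16525) = ((5 + 16)*(⅙))*(-1/16525) = (21*(⅙))*(-1/16525) = (7/2)*(-1/16525) = -7/33050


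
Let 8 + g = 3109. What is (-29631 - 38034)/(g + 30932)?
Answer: -67665/34033 ≈ -1.9882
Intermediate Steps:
g = 3101 (g = -8 + 3109 = 3101)
(-29631 - 38034)/(g + 30932) = (-29631 - 38034)/(3101 + 30932) = -67665/34033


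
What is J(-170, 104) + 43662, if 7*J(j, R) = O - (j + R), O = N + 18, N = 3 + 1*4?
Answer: 43675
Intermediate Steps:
N = 7 (N = 3 + 4 = 7)
O = 25 (O = 7 + 18 = 25)
J(j, R) = 25/7 - R/7 - j/7 (J(j, R) = (25 - (j + R))/7 = (25 - (R + j))/7 = (25 + (-R - j))/7 = (25 - R - j)/7 = 25/7 - R/7 - j/7)
J(-170, 104) + 43662 = (25/7 - ⅐*104 - ⅐*(-170)) + 43662 = (25/7 - 104/7 + 170/7) + 43662 = 13 + 43662 = 43675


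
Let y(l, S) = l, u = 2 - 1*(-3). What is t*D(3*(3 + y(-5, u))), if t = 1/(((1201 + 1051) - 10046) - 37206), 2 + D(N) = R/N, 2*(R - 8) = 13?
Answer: 53/540000 ≈ 9.8148e-5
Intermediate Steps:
u = 5 (u = 2 + 3 = 5)
R = 29/2 (R = 8 + (½)*13 = 8 + 13/2 = 29/2 ≈ 14.500)
D(N) = -2 + 29/(2*N)
t = -1/45000 (t = 1/((2252 - 10046) - 37206) = 1/(-7794 - 37206) = 1/(-45000) = -1/45000 ≈ -2.2222e-5)
t*D(3*(3 + y(-5, u))) = -(-2 + 29/(2*((3*(3 - 5)))))/45000 = -(-2 + 29/(2*((3*(-2)))))/45000 = -(-2 + (29/2)/(-6))/45000 = -(-2 + (29/2)*(-⅙))/45000 = -(-2 - 29/12)/45000 = -1/45000*(-53/12) = 53/540000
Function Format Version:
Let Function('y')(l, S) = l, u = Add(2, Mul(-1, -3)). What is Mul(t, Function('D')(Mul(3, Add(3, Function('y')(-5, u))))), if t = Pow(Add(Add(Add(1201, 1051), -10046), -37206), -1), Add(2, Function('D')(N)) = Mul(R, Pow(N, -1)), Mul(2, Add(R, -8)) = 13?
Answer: Rational(53, 540000) ≈ 9.8148e-5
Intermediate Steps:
u = 5 (u = Add(2, 3) = 5)
R = Rational(29, 2) (R = Add(8, Mul(Rational(1, 2), 13)) = Add(8, Rational(13, 2)) = Rational(29, 2) ≈ 14.500)
Function('D')(N) = Add(-2, Mul(Rational(29, 2), Pow(N, -1)))
t = Rational(-1, 45000) (t = Pow(Add(Add(2252, -10046), -37206), -1) = Pow(Add(-7794, -37206), -1) = Pow(-45000, -1) = Rational(-1, 45000) ≈ -2.2222e-5)
Mul(t, Function('D')(Mul(3, Add(3, Function('y')(-5, u))))) = Mul(Rational(-1, 45000), Add(-2, Mul(Rational(29, 2), Pow(Mul(3, Add(3, -5)), -1)))) = Mul(Rational(-1, 45000), Add(-2, Mul(Rational(29, 2), Pow(Mul(3, -2), -1)))) = Mul(Rational(-1, 45000), Add(-2, Mul(Rational(29, 2), Pow(-6, -1)))) = Mul(Rational(-1, 45000), Add(-2, Mul(Rational(29, 2), Rational(-1, 6)))) = Mul(Rational(-1, 45000), Add(-2, Rational(-29, 12))) = Mul(Rational(-1, 45000), Rational(-53, 12)) = Rational(53, 540000)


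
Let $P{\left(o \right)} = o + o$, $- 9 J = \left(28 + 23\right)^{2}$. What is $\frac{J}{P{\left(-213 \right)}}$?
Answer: $\frac{289}{426} \approx 0.6784$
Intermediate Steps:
$J = -289$ ($J = - \frac{\left(28 + 23\right)^{2}}{9} = - \frac{51^{2}}{9} = \left(- \frac{1}{9}\right) 2601 = -289$)
$P{\left(o \right)} = 2 o$
$\frac{J}{P{\left(-213 \right)}} = - \frac{289}{2 \left(-213\right)} = - \frac{289}{-426} = \left(-289\right) \left(- \frac{1}{426}\right) = \frac{289}{426}$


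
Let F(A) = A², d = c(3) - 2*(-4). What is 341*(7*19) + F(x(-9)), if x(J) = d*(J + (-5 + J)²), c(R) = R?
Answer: 4276602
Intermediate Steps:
d = 11 (d = 3 - 2*(-4) = 3 + 8 = 11)
x(J) = 11*J + 11*(-5 + J)² (x(J) = 11*(J + (-5 + J)²) = 11*J + 11*(-5 + J)²)
341*(7*19) + F(x(-9)) = 341*(7*19) + (11*(-9) + 11*(-5 - 9)²)² = 341*133 + (-99 + 11*(-14)²)² = 45353 + (-99 + 11*196)² = 45353 + (-99 + 2156)² = 45353 + 2057² = 45353 + 4231249 = 4276602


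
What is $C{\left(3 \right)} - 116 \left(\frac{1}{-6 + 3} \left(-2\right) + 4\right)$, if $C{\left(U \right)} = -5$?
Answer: $- \frac{1639}{3} \approx -546.33$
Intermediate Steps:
$C{\left(3 \right)} - 116 \left(\frac{1}{-6 + 3} \left(-2\right) + 4\right) = -5 - 116 \left(\frac{1}{-6 + 3} \left(-2\right) + 4\right) = -5 - 116 \left(\frac{1}{-3} \left(-2\right) + 4\right) = -5 - 116 \left(\left(- \frac{1}{3}\right) \left(-2\right) + 4\right) = -5 - 116 \left(\frac{2}{3} + 4\right) = -5 - \frac{1624}{3} = - \frac{1639}{3}$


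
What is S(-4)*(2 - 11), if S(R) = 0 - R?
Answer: -36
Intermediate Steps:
S(R) = -R
S(-4)*(2 - 11) = (-1*(-4))*(2 - 11) = 4*(-9) = -36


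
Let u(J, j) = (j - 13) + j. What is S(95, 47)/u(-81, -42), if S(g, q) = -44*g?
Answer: 4180/97 ≈ 43.093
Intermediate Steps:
u(J, j) = -13 + 2*j (u(J, j) = (-13 + j) + j = -13 + 2*j)
S(95, 47)/u(-81, -42) = (-44*95)/(-13 + 2*(-42)) = -4180/(-13 - 84) = -4180/(-97) = -4180*(-1/97) = 4180/97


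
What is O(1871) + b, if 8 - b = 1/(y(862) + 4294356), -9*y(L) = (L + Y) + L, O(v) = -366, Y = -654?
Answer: -13836031981/38648134 ≈ -358.00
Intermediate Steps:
y(L) = 218/3 - 2*L/9 (y(L) = -((L - 654) + L)/9 = -((-654 + L) + L)/9 = -(-654 + 2*L)/9 = 218/3 - 2*L/9)
b = 309185063/38648134 (b = 8 - 1/((218/3 - 2/9*862) + 4294356) = 8 - 1/((218/3 - 1724/9) + 4294356) = 8 - 1/(-1070/9 + 4294356) = 8 - 1/38648134/9 = 8 - 1*9/38648134 = 8 - 9/38648134 = 309185063/38648134 ≈ 8.0000)
O(1871) + b = -366 + 309185063/38648134 = -13836031981/38648134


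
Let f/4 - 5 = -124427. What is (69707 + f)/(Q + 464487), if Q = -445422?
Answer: -427981/19065 ≈ -22.449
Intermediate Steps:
f = -497688 (f = 20 + 4*(-124427) = 20 - 497708 = -497688)
(69707 + f)/(Q + 464487) = (69707 - 497688)/(-445422 + 464487) = -427981/19065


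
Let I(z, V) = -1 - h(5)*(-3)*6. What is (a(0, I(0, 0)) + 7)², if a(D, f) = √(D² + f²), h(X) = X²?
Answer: 207936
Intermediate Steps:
I(z, V) = 449 (I(z, V) = -1 - 5²*(-3)*6 = -1 - 25*(-3)*6 = -1 - (-75)*6 = -1 - 1*(-450) = -1 + 450 = 449)
(a(0, I(0, 0)) + 7)² = (√(0² + 449²) + 7)² = (√(0 + 201601) + 7)² = (√201601 + 7)² = (449 + 7)² = 456² = 207936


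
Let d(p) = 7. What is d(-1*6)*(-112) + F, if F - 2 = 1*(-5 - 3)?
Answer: -790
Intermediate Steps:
F = -6 (F = 2 + 1*(-5 - 3) = 2 + 1*(-8) = 2 - 8 = -6)
d(-1*6)*(-112) + F = 7*(-112) - 6 = -784 - 6 = -790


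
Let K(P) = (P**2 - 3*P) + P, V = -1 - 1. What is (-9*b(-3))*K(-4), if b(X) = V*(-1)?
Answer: -432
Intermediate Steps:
V = -2
K(P) = P**2 - 2*P
b(X) = 2 (b(X) = -2*(-1) = 2)
(-9*b(-3))*K(-4) = (-9*2)*(-4*(-2 - 4)) = -(-72)*(-6) = -18*24 = -432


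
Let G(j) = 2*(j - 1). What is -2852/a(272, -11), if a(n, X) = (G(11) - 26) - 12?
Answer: 1426/9 ≈ 158.44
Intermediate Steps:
G(j) = -2 + 2*j (G(j) = 2*(-1 + j) = -2 + 2*j)
a(n, X) = -18 (a(n, X) = ((-2 + 2*11) - 26) - 12 = ((-2 + 22) - 26) - 12 = (20 - 26) - 12 = -6 - 12 = -18)
-2852/a(272, -11) = -2852/(-18) = -2852*(-1/18) = 1426/9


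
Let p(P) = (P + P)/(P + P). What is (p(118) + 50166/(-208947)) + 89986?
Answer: 6267487841/69649 ≈ 89987.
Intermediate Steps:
p(P) = 1 (p(P) = (2*P)/((2*P)) = (2*P)*(1/(2*P)) = 1)
(p(118) + 50166/(-208947)) + 89986 = (1 + 50166/(-208947)) + 89986 = (1 + 50166*(-1/208947)) + 89986 = (1 - 16722/69649) + 89986 = 52927/69649 + 89986 = 6267487841/69649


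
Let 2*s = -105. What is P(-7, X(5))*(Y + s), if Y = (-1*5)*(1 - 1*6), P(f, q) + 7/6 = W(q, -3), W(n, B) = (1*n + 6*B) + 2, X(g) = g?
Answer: 4015/12 ≈ 334.58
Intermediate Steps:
s = -105/2 (s = (½)*(-105) = -105/2 ≈ -52.500)
W(n, B) = 2 + n + 6*B (W(n, B) = (n + 6*B) + 2 = 2 + n + 6*B)
P(f, q) = -103/6 + q (P(f, q) = -7/6 + (2 + q + 6*(-3)) = -7/6 + (2 + q - 18) = -7/6 + (-16 + q) = -103/6 + q)
Y = 25 (Y = -5*(1 - 6) = -5*(-5) = 25)
P(-7, X(5))*(Y + s) = (-103/6 + 5)*(25 - 105/2) = -73/6*(-55/2) = 4015/12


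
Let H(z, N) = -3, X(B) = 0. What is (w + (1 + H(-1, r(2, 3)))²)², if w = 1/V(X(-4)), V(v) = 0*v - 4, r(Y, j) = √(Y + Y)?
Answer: 225/16 ≈ 14.063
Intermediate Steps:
r(Y, j) = √2*√Y (r(Y, j) = √(2*Y) = √2*√Y)
V(v) = -4 (V(v) = 0 - 4 = -4)
w = -¼ (w = 1/(-4) = -¼ ≈ -0.25000)
(w + (1 + H(-1, r(2, 3)))²)² = (-¼ + (1 - 3)²)² = (-¼ + (-2)²)² = (-¼ + 4)² = (15/4)² = 225/16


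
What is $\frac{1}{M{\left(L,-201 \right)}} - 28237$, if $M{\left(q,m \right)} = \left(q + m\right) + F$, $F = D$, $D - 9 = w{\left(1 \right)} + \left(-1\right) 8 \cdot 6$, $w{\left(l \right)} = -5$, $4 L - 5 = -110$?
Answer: $- \frac{30637149}{1085} \approx -28237.0$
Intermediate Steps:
$L = - \frac{105}{4}$ ($L = \frac{5}{4} + \frac{1}{4} \left(-110\right) = \frac{5}{4} - \frac{55}{2} = - \frac{105}{4} \approx -26.25$)
$D = -44$ ($D = 9 + \left(-5 + \left(-1\right) 8 \cdot 6\right) = 9 - 53 = -44$)
$F = -44$
$M{\left(q,m \right)} = -44 + m + q$ ($M{\left(q,m \right)} = \left(q + m\right) - 44 = \left(m + q\right) - 44 = -44 + m + q$)
$\frac{1}{M{\left(L,-201 \right)}} - 28237 = \frac{1}{-44 - 201 - \frac{105}{4}} - 28237 = \frac{1}{- \frac{1085}{4}} - 28237 = - \frac{4}{1085} - 28237 = - \frac{30637149}{1085}$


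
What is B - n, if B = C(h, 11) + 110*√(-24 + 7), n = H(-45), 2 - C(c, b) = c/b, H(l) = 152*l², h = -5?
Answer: -3385773/11 + 110*I*√17 ≈ -3.078e+5 + 453.54*I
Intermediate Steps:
C(c, b) = 2 - c/b
n = 307800 (n = 152*(-45)² = 152*2025 = 307800)
B = 27/11 + 110*I*√17 (B = (2 - 1*(-5)/11) + 110*√(-24 + 7) = (2 - 1*(-5)*1/11) + 110*√(-17) = (2 + 5/11) + 110*(I*√17) = 27/11 + 110*I*√17 ≈ 2.4545 + 453.54*I)
B - n = (27/11 + 110*I*√17) - 1*307800 = (27/11 + 110*I*√17) - 307800 = -3385773/11 + 110*I*√17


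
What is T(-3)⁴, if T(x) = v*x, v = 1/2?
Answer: 81/16 ≈ 5.0625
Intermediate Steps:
v = ½ ≈ 0.50000
T(x) = x/2
T(-3)⁴ = ((½)*(-3))⁴ = (-3/2)⁴ = 81/16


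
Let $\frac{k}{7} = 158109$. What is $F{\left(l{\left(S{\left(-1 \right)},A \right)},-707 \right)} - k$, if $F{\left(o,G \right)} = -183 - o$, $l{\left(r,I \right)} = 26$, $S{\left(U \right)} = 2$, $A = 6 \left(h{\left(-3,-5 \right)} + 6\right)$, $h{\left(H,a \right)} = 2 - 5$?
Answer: $-1106972$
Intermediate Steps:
$h{\left(H,a \right)} = -3$
$A = 18$ ($A = 6 \left(-3 + 6\right) = 6 \cdot 3 = 18$)
$k = 1106763$ ($k = 7 \cdot 158109 = 1106763$)
$F{\left(l{\left(S{\left(-1 \right)},A \right)},-707 \right)} - k = \left(-183 - 26\right) - 1106763 = -209 - 1106763 = -1106972$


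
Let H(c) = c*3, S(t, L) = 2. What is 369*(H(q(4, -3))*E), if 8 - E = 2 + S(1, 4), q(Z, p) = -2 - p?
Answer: 4428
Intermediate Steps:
E = 4 (E = 8 - (2 + 2) = 8 - 1*4 = 8 - 4 = 4)
H(c) = 3*c
369*(H(q(4, -3))*E) = 369*((3*(-2 - 1*(-3)))*4) = 369*((3*(-2 + 3))*4) = 369*((3*1)*4) = 369*(3*4) = 369*12 = 4428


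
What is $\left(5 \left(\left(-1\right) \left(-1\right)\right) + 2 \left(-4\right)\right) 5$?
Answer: $-15$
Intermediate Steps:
$\left(5 \left(\left(-1\right) \left(-1\right)\right) + 2 \left(-4\right)\right) 5 = \left(5 \cdot 1 - 8\right) 5 = \left(5 - 8\right) 5 = \left(-3\right) 5 = -15$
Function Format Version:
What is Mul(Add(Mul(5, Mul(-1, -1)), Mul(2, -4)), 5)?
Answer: -15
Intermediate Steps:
Mul(Add(Mul(5, Mul(-1, -1)), Mul(2, -4)), 5) = Mul(Add(Mul(5, 1), -8), 5) = Mul(Add(5, -8), 5) = Mul(-3, 5) = -15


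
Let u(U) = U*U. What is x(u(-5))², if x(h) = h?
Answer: 625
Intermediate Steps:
u(U) = U²
x(u(-5))² = ((-5)²)² = 25² = 625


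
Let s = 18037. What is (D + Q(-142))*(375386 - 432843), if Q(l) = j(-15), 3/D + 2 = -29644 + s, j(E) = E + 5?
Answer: 6670355501/11609 ≈ 5.7459e+5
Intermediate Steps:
j(E) = 5 + E
D = -3/11609 (D = 3/(-2 + (-29644 + 18037)) = 3/(-2 - 11607) = 3/(-11609) = 3*(-1/11609) = -3/11609 ≈ -0.00025842)
Q(l) = -10 (Q(l) = 5 - 15 = -10)
(D + Q(-142))*(375386 - 432843) = (-3/11609 - 10)*(375386 - 432843) = -116093/11609*(-57457) = 6670355501/11609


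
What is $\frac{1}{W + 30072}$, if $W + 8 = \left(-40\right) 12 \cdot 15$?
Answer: $\frac{1}{22864} \approx 4.3737 \cdot 10^{-5}$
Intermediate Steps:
$W = -7208$ ($W = -8 + \left(-40\right) 12 \cdot 15 = -8 - 7200 = -7208$)
$\frac{1}{W + 30072} = \frac{1}{-7208 + 30072} = \frac{1}{22864}$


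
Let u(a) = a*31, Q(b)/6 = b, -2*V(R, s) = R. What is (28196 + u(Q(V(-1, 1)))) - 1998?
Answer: 26291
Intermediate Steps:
V(R, s) = -R/2
Q(b) = 6*b
u(a) = 31*a
(28196 + u(Q(V(-1, 1)))) - 1998 = (28196 + 31*(6*(-1/2*(-1)))) - 1998 = (28196 + 31*(6*(1/2))) - 1998 = (28196 + 31*3) - 1998 = (28196 + 93) - 1998 = 28289 - 1998 = 26291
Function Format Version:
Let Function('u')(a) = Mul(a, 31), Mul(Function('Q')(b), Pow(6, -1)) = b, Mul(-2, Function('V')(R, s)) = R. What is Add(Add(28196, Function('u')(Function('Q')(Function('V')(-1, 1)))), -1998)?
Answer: 26291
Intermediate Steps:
Function('V')(R, s) = Mul(Rational(-1, 2), R)
Function('Q')(b) = Mul(6, b)
Function('u')(a) = Mul(31, a)
Add(Add(28196, Function('u')(Function('Q')(Function('V')(-1, 1)))), -1998) = Add(Add(28196, Mul(31, Mul(6, Mul(Rational(-1, 2), -1)))), -1998) = Add(Add(28196, Mul(31, Mul(6, Rational(1, 2)))), -1998) = Add(Add(28196, Mul(31, 3)), -1998) = Add(Add(28196, 93), -1998) = Add(28289, -1998) = 26291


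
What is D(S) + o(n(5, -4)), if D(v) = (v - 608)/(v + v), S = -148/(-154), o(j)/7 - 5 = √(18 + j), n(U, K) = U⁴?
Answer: -20781/74 + 7*√643 ≈ -103.32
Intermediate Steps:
o(j) = 35 + 7*√(18 + j)
S = 74/77 (S = -148*(-1/154) = 74/77 ≈ 0.96104)
D(v) = (-608 + v)/(2*v) (D(v) = (-608 + v)/((2*v)) = (-608 + v)*(1/(2*v)) = (-608 + v)/(2*v))
D(S) + o(n(5, -4)) = (-608 + 74/77)/(2*(74/77)) + (35 + 7*√(18 + 5⁴)) = (½)*(77/74)*(-46742/77) + (35 + 7*√(18 + 625)) = -23371/74 + (35 + 7*√643) = -20781/74 + 7*√643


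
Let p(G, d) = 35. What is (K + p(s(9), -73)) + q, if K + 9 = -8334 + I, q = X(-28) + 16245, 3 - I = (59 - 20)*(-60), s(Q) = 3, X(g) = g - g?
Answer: 10280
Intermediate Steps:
X(g) = 0
I = 2343 (I = 3 - (59 - 20)*(-60) = 3 - 39*(-60) = 3 - 1*(-2340) = 3 + 2340 = 2343)
q = 16245 (q = 0 + 16245 = 16245)
K = -6000 (K = -9 + (-8334 + 2343) = -9 - 5991 = -6000)
(K + p(s(9), -73)) + q = (-6000 + 35) + 16245 = -5965 + 16245 = 10280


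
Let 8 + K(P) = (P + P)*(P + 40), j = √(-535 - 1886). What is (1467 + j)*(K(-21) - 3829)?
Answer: -6799545 - 13905*I*√269 ≈ -6.7995e+6 - 2.2806e+5*I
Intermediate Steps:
j = 3*I*√269 (j = √(-2421) = 3*I*√269 ≈ 49.204*I)
K(P) = -8 + 2*P*(40 + P) (K(P) = -8 + (P + P)*(P + 40) = -8 + (2*P)*(40 + P) = -8 + 2*P*(40 + P))
(1467 + j)*(K(-21) - 3829) = (1467 + 3*I*√269)*((-8 + 2*(-21)² + 80*(-21)) - 3829) = (1467 + 3*I*√269)*((-8 + 2*441 - 1680) - 3829) = (1467 + 3*I*√269)*((-8 + 882 - 1680) - 3829) = (1467 + 3*I*√269)*(-806 - 3829) = (1467 + 3*I*√269)*(-4635) = -6799545 - 13905*I*√269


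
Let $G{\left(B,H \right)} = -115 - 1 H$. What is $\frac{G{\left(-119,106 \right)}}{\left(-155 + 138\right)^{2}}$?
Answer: $- \frac{13}{17} \approx -0.76471$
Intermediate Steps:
$G{\left(B,H \right)} = -115 - H$
$\frac{G{\left(-119,106 \right)}}{\left(-155 + 138\right)^{2}} = \frac{-115 - 106}{\left(-155 + 138\right)^{2}} = \frac{-115 - 106}{\left(-17\right)^{2}} = - \frac{221}{289} = \left(-221\right) \frac{1}{289} = - \frac{13}{17}$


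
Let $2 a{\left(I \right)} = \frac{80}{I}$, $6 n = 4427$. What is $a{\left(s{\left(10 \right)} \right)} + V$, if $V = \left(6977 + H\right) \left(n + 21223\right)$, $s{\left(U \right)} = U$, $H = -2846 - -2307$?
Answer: $141383849$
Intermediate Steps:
$n = \frac{4427}{6}$ ($n = \frac{1}{6} \cdot 4427 = \frac{4427}{6} \approx 737.83$)
$H = -539$ ($H = -2846 + 2307 = -539$)
$a{\left(I \right)} = \frac{40}{I}$ ($a{\left(I \right)} = \frac{80 \frac{1}{I}}{2} = \frac{40}{I}$)
$V = 141383845$ ($V = \left(6977 - 539\right) \left(\frac{4427}{6} + 21223\right) = 6438 \cdot \frac{131765}{6} = 141383845$)
$a{\left(s{\left(10 \right)} \right)} + V = \frac{40}{10} + 141383845 = 40 \cdot \frac{1}{10} + 141383845 = 4 + 141383845 = 141383849$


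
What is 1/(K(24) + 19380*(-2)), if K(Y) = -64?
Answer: -1/38824 ≈ -2.5757e-5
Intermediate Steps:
1/(K(24) + 19380*(-2)) = 1/(-64 + 19380*(-2)) = 1/(-64 - 38760) = 1/(-38824) = -1/38824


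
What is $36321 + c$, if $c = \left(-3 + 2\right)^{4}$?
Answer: $36322$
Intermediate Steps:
$c = 1$ ($c = \left(-1\right)^{4} = 1$)
$36321 + c = 36321 + 1 = 36322$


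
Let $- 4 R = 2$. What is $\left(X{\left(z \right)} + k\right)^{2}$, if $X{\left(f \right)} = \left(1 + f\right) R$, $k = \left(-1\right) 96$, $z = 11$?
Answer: $10404$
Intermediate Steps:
$R = - \frac{1}{2}$ ($R = \left(- \frac{1}{4}\right) 2 = - \frac{1}{2} \approx -0.5$)
$k = -96$
$X{\left(f \right)} = - \frac{1}{2} - \frac{f}{2}$ ($X{\left(f \right)} = \left(1 + f\right) \left(- \frac{1}{2}\right) = - \frac{1}{2} - \frac{f}{2}$)
$\left(X{\left(z \right)} + k\right)^{2} = \left(\left(- \frac{1}{2} - \frac{11}{2}\right) - 96\right)^{2} = \left(-6 - 96\right)^{2} = \left(-102\right)^{2} = 10404$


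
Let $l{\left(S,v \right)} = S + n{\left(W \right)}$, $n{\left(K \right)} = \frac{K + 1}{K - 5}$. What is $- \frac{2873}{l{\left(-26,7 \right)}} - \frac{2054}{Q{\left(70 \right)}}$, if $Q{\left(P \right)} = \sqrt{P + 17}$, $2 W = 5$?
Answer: $\frac{14365}{137} - \frac{2054 \sqrt{87}}{87} \approx -115.36$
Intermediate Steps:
$W = \frac{5}{2}$ ($W = \frac{1}{2} \cdot 5 = \frac{5}{2} \approx 2.5$)
$Q{\left(P \right)} = \sqrt{17 + P}$
$n{\left(K \right)} = \frac{1 + K}{-5 + K}$
$l{\left(S,v \right)} = - \frac{7}{5} + S$ ($l{\left(S,v \right)} = S + \frac{1 + \frac{5}{2}}{-5 + \frac{5}{2}} = S + \frac{1}{- \frac{5}{2}} \cdot \frac{7}{2} = S - \frac{7}{5} = - \frac{7}{5} + S$)
$- \frac{2873}{l{\left(-26,7 \right)}} - \frac{2054}{Q{\left(70 \right)}} = - \frac{2873}{- \frac{7}{5} - 26} - \frac{2054}{\sqrt{17 + 70}} = - \frac{2873}{- \frac{137}{5}} - \frac{2054}{\sqrt{87}} = \left(-2873\right) \left(- \frac{5}{137}\right) - 2054 \frac{\sqrt{87}}{87} = \frac{14365}{137} - \frac{2054 \sqrt{87}}{87}$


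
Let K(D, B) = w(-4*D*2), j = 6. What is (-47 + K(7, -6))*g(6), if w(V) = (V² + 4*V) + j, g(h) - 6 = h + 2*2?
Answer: 45936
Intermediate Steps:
g(h) = 10 + h (g(h) = 6 + (h + 2*2) = 6 + (h + 4) = 6 + (4 + h) = 10 + h)
w(V) = 6 + V² + 4*V (w(V) = (V² + 4*V) + 6 = 6 + V² + 4*V)
K(D, B) = 6 - 32*D + 64*D² (K(D, B) = 6 + (-4*D*2)² + 4*(-4*D*2) = 6 + (-8*D)² + 4*(-8*D) = 6 + 64*D² - 32*D = 6 - 32*D + 64*D²)
(-47 + K(7, -6))*g(6) = (-47 + (6 - 32*7 + 64*7²))*(10 + 6) = (-47 + (6 - 224 + 64*49))*16 = (-47 + (6 - 224 + 3136))*16 = (-47 + 2918)*16 = 2871*16 = 45936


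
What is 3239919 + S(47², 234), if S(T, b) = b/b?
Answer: 3239920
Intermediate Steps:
S(T, b) = 1
3239919 + S(47², 234) = 3239919 + 1 = 3239920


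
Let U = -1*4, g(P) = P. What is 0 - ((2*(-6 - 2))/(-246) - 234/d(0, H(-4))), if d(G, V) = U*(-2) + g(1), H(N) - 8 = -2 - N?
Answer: 3190/123 ≈ 25.935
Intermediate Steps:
H(N) = 6 - N (H(N) = 8 + (-2 - N) = 6 - N)
U = -4
d(G, V) = 9 (d(G, V) = -4*(-2) + 1 = 8 + 1 = 9)
0 - ((2*(-6 - 2))/(-246) - 234/d(0, H(-4))) = 0 - ((2*(-6 - 2))/(-246) - 234/9) = 0 - ((2*(-8))*(-1/246) - 234*1/9) = 0 - (-16*(-1/246) - 26) = 0 - (8/123 - 26) = 0 - 1*(-3190/123) = 0 + 3190/123 = 3190/123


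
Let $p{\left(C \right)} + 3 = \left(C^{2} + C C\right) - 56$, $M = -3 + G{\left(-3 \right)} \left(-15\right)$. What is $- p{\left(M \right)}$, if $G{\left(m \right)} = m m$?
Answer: $-38029$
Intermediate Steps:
$G{\left(m \right)} = m^{2}$
$M = -138$ ($M = -3 + \left(-3\right)^{2} \left(-15\right) = -3 + 9 \left(-15\right) = -3 - 135 = -138$)
$p{\left(C \right)} = -59 + 2 C^{2}$ ($p{\left(C \right)} = -3 - \left(56 - C^{2} - C C\right) = -3 + \left(\left(C^{2} + C^{2}\right) - 56\right) = -3 + \left(2 C^{2} - 56\right) = -3 + \left(-56 + 2 C^{2}\right) = -59 + 2 C^{2}$)
$- p{\left(M \right)} = - (-59 + 2 \left(-138\right)^{2}) = - (-59 + 2 \cdot 19044) = - (-59 + 38088) = \left(-1\right) 38029 = -38029$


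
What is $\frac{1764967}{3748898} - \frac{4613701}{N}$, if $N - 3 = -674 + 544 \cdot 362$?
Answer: $- \frac{16949907322979}{735747474786} \approx -23.038$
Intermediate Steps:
$N = 196257$ ($N = 3 + \left(-674 + 544 \cdot 362\right) = 3 + \left(-674 + 196928\right) = 3 + 196254 = 196257$)
$\frac{1764967}{3748898} - \frac{4613701}{N} = \frac{1764967}{3748898} - \frac{4613701}{196257} = - \frac{16949907322979}{735747474786}$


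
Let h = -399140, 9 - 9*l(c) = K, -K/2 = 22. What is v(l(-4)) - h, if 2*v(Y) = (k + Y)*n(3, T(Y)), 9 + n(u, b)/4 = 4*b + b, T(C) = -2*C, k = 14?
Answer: 32111602/81 ≈ 3.9644e+5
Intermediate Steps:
K = -44 (K = -2*22 = -44)
l(c) = 53/9 (l(c) = 1 - ⅑*(-44) = 1 + 44/9 = 53/9)
n(u, b) = -36 + 20*b (n(u, b) = -36 + 4*(4*b + b) = -36 + 4*(5*b) = -36 + 20*b)
v(Y) = (-36 - 40*Y)*(14 + Y)/2 (v(Y) = ((14 + Y)*(-36 + 20*(-2*Y)))/2 = ((14 + Y)*(-36 - 40*Y))/2 = ((-36 - 40*Y)*(14 + Y))/2 = (-36 - 40*Y)*(14 + Y)/2)
v(l(-4)) - h = 2*(-9 - 10*53/9)*(14 + 53/9) - 1*(-399140) = 2*(-9 - 530/9)*(179/9) + 399140 = 2*(-611/9)*(179/9) + 399140 = -218738/81 + 399140 = 32111602/81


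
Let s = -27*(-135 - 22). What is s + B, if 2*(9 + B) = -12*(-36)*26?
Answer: 9846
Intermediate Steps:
B = 5607 (B = -9 + (-12*(-36)*26)/2 = -9 + (432*26)/2 = -9 + (1/2)*11232 = -9 + 5616 = 5607)
s = 4239 (s = -27*(-157) = 4239)
s + B = 4239 + 5607 = 9846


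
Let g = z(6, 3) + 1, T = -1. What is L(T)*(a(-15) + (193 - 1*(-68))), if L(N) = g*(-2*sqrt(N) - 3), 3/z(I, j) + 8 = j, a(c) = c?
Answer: -1476/5 - 984*I/5 ≈ -295.2 - 196.8*I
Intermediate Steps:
z(I, j) = 3/(-8 + j)
g = 2/5 (g = 3/(-8 + 3) + 1 = 3/(-5) + 1 = 3*(-1/5) + 1 = -3/5 + 1 = 2/5 ≈ 0.40000)
L(N) = -6/5 - 4*sqrt(N)/5 (L(N) = 2*(-2*sqrt(N) - 3)/5 = 2*(-3 - 2*sqrt(N))/5 = -6/5 - 4*sqrt(N)/5)
L(T)*(a(-15) + (193 - 1*(-68))) = (-6/5 - 4*I/5)*(-15 + (193 - 1*(-68))) = (-6/5 - 4*I/5)*(-15 + (193 + 68)) = (-6/5 - 4*I/5)*(-15 + 261) = (-6/5 - 4*I/5)*246 = -1476/5 - 984*I/5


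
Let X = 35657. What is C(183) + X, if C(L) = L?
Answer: 35840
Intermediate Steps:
C(183) + X = 183 + 35657 = 35840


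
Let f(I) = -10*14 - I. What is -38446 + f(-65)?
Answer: -38521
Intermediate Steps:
f(I) = -140 - I
-38446 + f(-65) = -38446 + (-140 - 1*(-65)) = -38446 + (-140 + 65) = -38446 - 75 = -38521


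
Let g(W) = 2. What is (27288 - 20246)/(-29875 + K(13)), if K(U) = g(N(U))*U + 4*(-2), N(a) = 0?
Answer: -7042/29857 ≈ -0.23586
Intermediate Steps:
K(U) = -8 + 2*U (K(U) = 2*U + 4*(-2) = 2*U - 8 = -8 + 2*U)
(27288 - 20246)/(-29875 + K(13)) = (27288 - 20246)/(-29875 + (-8 + 2*13)) = 7042/(-29875 + (-8 + 26)) = 7042/(-29875 + 18) = 7042/(-29857) = 7042*(-1/29857) = -7042/29857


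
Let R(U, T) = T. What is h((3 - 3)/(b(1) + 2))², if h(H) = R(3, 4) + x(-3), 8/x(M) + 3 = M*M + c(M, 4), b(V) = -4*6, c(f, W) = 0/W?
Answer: 256/9 ≈ 28.444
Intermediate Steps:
c(f, W) = 0
b(V) = -24
x(M) = 8/(-3 + M²) (x(M) = 8/(-3 + (M*M + 0)) = 8/(-3 + (M² + 0)) = 8/(-3 + M²))
h(H) = 16/3 (h(H) = 4 + 8/(-3 + (-3)²) = 4 + 8/(-3 + 9) = 4 + 8/6 = 4 + 8*(⅙) = 4 + 4/3 = 16/3)
h((3 - 3)/(b(1) + 2))² = (16/3)² = 256/9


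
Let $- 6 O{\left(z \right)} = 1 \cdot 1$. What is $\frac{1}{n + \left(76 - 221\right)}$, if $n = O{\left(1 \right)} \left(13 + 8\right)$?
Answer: $- \frac{2}{297} \approx -0.006734$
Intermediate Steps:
$O{\left(z \right)} = - \frac{1}{6}$ ($O{\left(z \right)} = - \frac{1 \cdot 1}{6} = \left(- \frac{1}{6}\right) 1 = - \frac{1}{6}$)
$n = - \frac{7}{2}$ ($n = - \frac{13 + 8}{6} = \left(- \frac{1}{6}\right) 21 = - \frac{7}{2} \approx -3.5$)
$\frac{1}{n + \left(76 - 221\right)} = \frac{1}{- \frac{7}{2} + \left(76 - 221\right)} = \frac{1}{- \frac{7}{2} - 145} = \frac{1}{- \frac{297}{2}} = - \frac{2}{297}$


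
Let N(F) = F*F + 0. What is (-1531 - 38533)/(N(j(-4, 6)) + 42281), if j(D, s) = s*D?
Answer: -40064/42857 ≈ -0.93483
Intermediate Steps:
j(D, s) = D*s
N(F) = F² (N(F) = F² + 0 = F²)
(-1531 - 38533)/(N(j(-4, 6)) + 42281) = (-1531 - 38533)/((-4*6)² + 42281) = -40064/((-24)² + 42281) = -40064/(576 + 42281) = -40064/42857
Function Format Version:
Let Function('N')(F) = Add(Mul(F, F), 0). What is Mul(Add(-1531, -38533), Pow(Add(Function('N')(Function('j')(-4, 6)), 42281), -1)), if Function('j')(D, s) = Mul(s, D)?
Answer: Rational(-40064, 42857) ≈ -0.93483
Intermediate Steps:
Function('j')(D, s) = Mul(D, s)
Function('N')(F) = Pow(F, 2) (Function('N')(F) = Add(Pow(F, 2), 0) = Pow(F, 2))
Mul(Add(-1531, -38533), Pow(Add(Function('N')(Function('j')(-4, 6)), 42281), -1)) = Mul(Add(-1531, -38533), Pow(Add(Pow(Mul(-4, 6), 2), 42281), -1)) = Mul(-40064, Pow(Add(Pow(-24, 2), 42281), -1)) = Mul(-40064, Pow(Add(576, 42281), -1)) = Mul(-40064, Pow(42857, -1)) = Mul(-40064, Rational(1, 42857)) = Rational(-40064, 42857)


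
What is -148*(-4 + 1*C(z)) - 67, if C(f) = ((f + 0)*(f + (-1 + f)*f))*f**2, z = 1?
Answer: 377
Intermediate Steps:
C(f) = f**3*(f + f*(-1 + f)) (C(f) = (f*(f + f*(-1 + f)))*f**2 = f**3*(f + f*(-1 + f)))
-148*(-4 + 1*C(z)) - 67 = -148*(-4 + 1*1**5) - 67 = -148*(-4 + 1*1) - 67 = -148*(-4 + 1) - 67 = -148*(-3) - 67 = 444 - 67 = 377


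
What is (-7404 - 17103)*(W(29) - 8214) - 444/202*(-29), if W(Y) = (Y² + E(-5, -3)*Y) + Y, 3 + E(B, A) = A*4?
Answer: 19254641691/101 ≈ 1.9064e+8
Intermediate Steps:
E(B, A) = -3 + 4*A (E(B, A) = -3 + A*4 = -3 + 4*A)
W(Y) = Y² - 14*Y (W(Y) = (Y² + (-3 + 4*(-3))*Y) + Y = (Y² + (-3 - 12)*Y) + Y = (Y² - 15*Y) + Y = Y² - 14*Y)
(-7404 - 17103)*(W(29) - 8214) - 444/202*(-29) = (-7404 - 17103)*(29*(-14 + 29) - 8214) - 444/202*(-29) = -24507*(29*15 - 8214) - 444*(1/202)*(-29) = -24507*(435 - 8214) - 222*(-29)/101 = -24507*(-7779) - 1*(-6438/101) = 190639953 + 6438/101 = 19254641691/101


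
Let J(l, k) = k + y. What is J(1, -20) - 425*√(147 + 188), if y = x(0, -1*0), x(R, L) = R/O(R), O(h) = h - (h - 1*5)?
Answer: -20 - 425*√335 ≈ -7798.8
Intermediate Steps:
O(h) = 5 (O(h) = h - (h - 5) = h - (-5 + h) = h + (5 - h) = 5)
x(R, L) = R/5
y = 0 (y = (⅕)*0 = 0)
J(l, k) = k (J(l, k) = k + 0 = k)
J(1, -20) - 425*√(147 + 188) = -20 - 425*√(147 + 188) = -20 - 425*√335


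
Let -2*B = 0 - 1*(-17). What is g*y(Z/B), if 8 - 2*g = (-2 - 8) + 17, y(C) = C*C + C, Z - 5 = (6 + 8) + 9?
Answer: 1092/289 ≈ 3.7785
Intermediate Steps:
Z = 28 (Z = 5 + ((6 + 8) + 9) = 5 + (14 + 9) = 5 + 23 = 28)
B = -17/2 (B = -(0 - 1*(-17))/2 = -(0 + 17)/2 = -1/2*17 = -17/2 ≈ -8.5000)
y(C) = C + C**2 (y(C) = C**2 + C = C + C**2)
g = 1/2 (g = 4 - ((-2 - 8) + 17)/2 = 4 - (-10 + 17)/2 = 4 - 1/2*7 = 4 - 7/2 = 1/2 ≈ 0.50000)
g*y(Z/B) = ((28/(-17/2))*(1 + 28/(-17/2)))/2 = ((28*(-2/17))*(1 + 28*(-2/17)))/2 = (-56*(1 - 56/17)/17)/2 = (-56/17*(-39/17))/2 = (1/2)*(2184/289) = 1092/289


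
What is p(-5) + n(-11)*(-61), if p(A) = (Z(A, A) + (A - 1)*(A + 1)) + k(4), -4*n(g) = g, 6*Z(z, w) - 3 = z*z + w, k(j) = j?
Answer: -1631/12 ≈ -135.92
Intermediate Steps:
Z(z, w) = ½ + w/6 + z²/6 (Z(z, w) = ½ + (z*z + w)/6 = ½ + (z² + w)/6 = ½ + (w + z²)/6 = ½ + (w/6 + z²/6) = ½ + w/6 + z²/6)
n(g) = -g/4
p(A) = 9/2 + A/6 + A²/6 + (1 + A)*(-1 + A) (p(A) = ((½ + A/6 + A²/6) + (A - 1)*(A + 1)) + 4 = ((½ + A/6 + A²/6) + (-1 + A)*(1 + A)) + 4 = ((½ + A/6 + A²/6) + (1 + A)*(-1 + A)) + 4 = (½ + A/6 + A²/6 + (1 + A)*(-1 + A)) + 4 = 9/2 + A/6 + A²/6 + (1 + A)*(-1 + A))
p(-5) + n(-11)*(-61) = (7/2 + (⅙)*(-5) + (7/6)*(-5)²) - ¼*(-11)*(-61) = (7/2 - ⅚ + (7/6)*25) + (11/4)*(-61) = (7/2 - ⅚ + 175/6) - 671/4 = 191/6 - 671/4 = -1631/12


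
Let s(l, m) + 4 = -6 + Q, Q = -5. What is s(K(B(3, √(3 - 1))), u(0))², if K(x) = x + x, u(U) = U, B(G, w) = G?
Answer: 225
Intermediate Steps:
K(x) = 2*x
s(l, m) = -15 (s(l, m) = -4 + (-6 - 5) = -4 - 11 = -15)
s(K(B(3, √(3 - 1))), u(0))² = (-15)² = 225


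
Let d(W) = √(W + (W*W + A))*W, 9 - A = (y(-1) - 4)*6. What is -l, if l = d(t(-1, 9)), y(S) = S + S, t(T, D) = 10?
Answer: -10*√155 ≈ -124.50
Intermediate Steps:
y(S) = 2*S
A = 45 (A = 9 - (2*(-1) - 4)*6 = 9 - (-2 - 4)*6 = 9 - (-6)*6 = 9 - 1*(-36) = 9 + 36 = 45)
d(W) = W*√(45 + W + W²) (d(W) = √(W + (W*W + 45))*W = √(W + (W² + 45))*W = √(W + (45 + W²))*W = √(45 + W + W²)*W = W*√(45 + W + W²))
l = 10*√155 (l = 10*√(45 + 10 + 10²) = 10*√(45 + 10 + 100) = 10*√155 ≈ 124.50)
-l = -10*√155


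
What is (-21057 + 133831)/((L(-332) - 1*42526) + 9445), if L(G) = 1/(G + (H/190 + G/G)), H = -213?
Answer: -7116377722/2087510533 ≈ -3.4090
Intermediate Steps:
L(G) = 1/(-23/190 + G) (L(G) = 1/(G + (-213/190 + G/G)) = 1/(G + (-213*1/190 + 1)) = 1/(G + (-213/190 + 1)) = 1/(G - 23/190) = 1/(-23/190 + G))
(-21057 + 133831)/((L(-332) - 1*42526) + 9445) = (-21057 + 133831)/((190/(-23 + 190*(-332)) - 1*42526) + 9445) = 112774/((190/(-23 - 63080) - 42526) + 9445) = 112774/((190/(-63103) - 42526) + 9445) = 112774/((190*(-1/63103) - 42526) + 9445) = 112774/((-190/63103 - 42526) + 9445) = 112774/(-2683518368/63103 + 9445) = 112774/(-2087510533/63103) = 112774*(-63103/2087510533) = -7116377722/2087510533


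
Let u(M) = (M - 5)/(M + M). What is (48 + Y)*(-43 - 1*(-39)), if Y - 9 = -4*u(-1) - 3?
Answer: -168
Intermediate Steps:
u(M) = (-5 + M)/(2*M) (u(M) = (-5 + M)/((2*M)) = (-5 + M)*(1/(2*M)) = (-5 + M)/(2*M))
Y = -6 (Y = 9 + (-2*(-5 - 1)/(-1) - 3) = 9 + (-2*(-1)*(-6) - 3) = 9 + (-4*3 - 3) = 9 + (-12 - 3) = 9 - 15 = -6)
(48 + Y)*(-43 - 1*(-39)) = (48 - 6)*(-43 - 1*(-39)) = 42*(-43 + 39) = 42*(-4) = -168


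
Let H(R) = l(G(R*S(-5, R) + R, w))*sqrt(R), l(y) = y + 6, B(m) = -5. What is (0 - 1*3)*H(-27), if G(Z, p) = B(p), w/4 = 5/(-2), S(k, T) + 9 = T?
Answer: -9*I*sqrt(3) ≈ -15.588*I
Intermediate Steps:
S(k, T) = -9 + T
w = -10 (w = 4*(5/(-2)) = 4*(5*(-1/2)) = 4*(-5/2) = -10)
G(Z, p) = -5
l(y) = 6 + y
H(R) = sqrt(R) (H(R) = (6 - 5)*sqrt(R) = 1*sqrt(R) = sqrt(R))
(0 - 1*3)*H(-27) = (0 - 1*3)*sqrt(-27) = (0 - 3)*(3*I*sqrt(3)) = -9*I*sqrt(3)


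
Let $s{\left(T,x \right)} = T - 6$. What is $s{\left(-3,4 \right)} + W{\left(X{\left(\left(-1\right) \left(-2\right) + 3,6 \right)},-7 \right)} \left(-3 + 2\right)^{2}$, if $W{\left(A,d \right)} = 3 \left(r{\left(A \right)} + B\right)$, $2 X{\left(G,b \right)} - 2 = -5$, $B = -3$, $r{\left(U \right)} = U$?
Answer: $- \frac{45}{2} \approx -22.5$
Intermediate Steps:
$X{\left(G,b \right)} = - \frac{3}{2}$ ($X{\left(G,b \right)} = 1 + \frac{1}{2} \left(-5\right) = 1 - \frac{5}{2} = - \frac{3}{2}$)
$s{\left(T,x \right)} = -6 + T$
$W{\left(A,d \right)} = -9 + 3 A$ ($W{\left(A,d \right)} = 3 \left(A - 3\right) = 3 \left(-3 + A\right) = -9 + 3 A$)
$s{\left(-3,4 \right)} + W{\left(X{\left(\left(-1\right) \left(-2\right) + 3,6 \right)},-7 \right)} \left(-3 + 2\right)^{2} = \left(-6 - 3\right) + \left(-9 + 3 \left(- \frac{3}{2}\right)\right) \left(-3 + 2\right)^{2} = -9 + \left(-9 - \frac{9}{2}\right) \left(-1\right)^{2} = -9 - \frac{27}{2} = - \frac{45}{2}$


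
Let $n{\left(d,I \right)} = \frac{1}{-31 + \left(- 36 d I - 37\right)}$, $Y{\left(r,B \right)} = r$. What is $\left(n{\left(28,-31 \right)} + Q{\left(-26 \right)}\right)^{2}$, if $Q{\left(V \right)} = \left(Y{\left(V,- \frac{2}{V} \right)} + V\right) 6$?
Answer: $\frac{94637077529281}{972192400} \approx 97344.0$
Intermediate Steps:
$n{\left(d,I \right)} = \frac{1}{-68 - 36 I d}$ ($n{\left(d,I \right)} = \frac{1}{-31 - \left(37 + 36 I d\right)} = \frac{1}{-68 - 36 I d}$)
$Q{\left(V \right)} = 12 V$ ($Q{\left(V \right)} = \left(V + V\right) 6 = 2 V 6 = 12 V$)
$\left(n{\left(28,-31 \right)} + Q{\left(-26 \right)}\right)^{2} = \left(- \frac{1}{68 + 36 \left(-31\right) 28} + 12 \left(-26\right)\right)^{2} = \left(- \frac{1}{68 - 31248} - 312\right)^{2} = \left(- \frac{1}{-31180} - 312\right)^{2} = \left(\left(-1\right) \left(- \frac{1}{31180}\right) - 312\right)^{2} = \left(\frac{1}{31180} - 312\right)^{2} = \left(- \frac{9728159}{31180}\right)^{2} = \frac{94637077529281}{972192400}$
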